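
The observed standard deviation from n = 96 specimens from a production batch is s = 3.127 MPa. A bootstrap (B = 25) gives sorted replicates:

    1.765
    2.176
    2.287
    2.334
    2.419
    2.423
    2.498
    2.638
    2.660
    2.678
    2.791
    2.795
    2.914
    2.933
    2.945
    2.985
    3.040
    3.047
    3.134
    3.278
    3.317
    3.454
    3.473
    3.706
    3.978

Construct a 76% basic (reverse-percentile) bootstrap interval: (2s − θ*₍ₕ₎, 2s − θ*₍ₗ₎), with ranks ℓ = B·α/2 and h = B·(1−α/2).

Percentile endpoints at ranks 3 and 22: θ*₍3₎ = 2.287, θ*₍22₎ = 3.454.
Basic interval reflects these around s:
  lower = 2 × 3.127 − 3.454 = 2.800
  upper = 2 × 3.127 − 2.287 = 3.967

(2.800, 3.967)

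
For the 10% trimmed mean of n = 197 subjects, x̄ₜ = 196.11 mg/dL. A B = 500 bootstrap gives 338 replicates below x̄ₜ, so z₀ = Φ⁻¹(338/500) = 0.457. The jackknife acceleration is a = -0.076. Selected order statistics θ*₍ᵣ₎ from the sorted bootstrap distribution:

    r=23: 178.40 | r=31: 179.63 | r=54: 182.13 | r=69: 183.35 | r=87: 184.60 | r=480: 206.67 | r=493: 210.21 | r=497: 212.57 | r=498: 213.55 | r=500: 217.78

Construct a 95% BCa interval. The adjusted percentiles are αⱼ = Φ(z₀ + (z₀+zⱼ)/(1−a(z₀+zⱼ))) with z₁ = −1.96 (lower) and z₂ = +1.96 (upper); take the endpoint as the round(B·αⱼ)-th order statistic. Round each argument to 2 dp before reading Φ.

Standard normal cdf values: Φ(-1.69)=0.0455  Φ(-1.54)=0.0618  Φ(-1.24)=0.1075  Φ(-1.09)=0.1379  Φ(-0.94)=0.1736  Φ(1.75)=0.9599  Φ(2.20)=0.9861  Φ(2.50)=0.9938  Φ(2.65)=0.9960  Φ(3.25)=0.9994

(182.13, 212.57)

Lower: z₀ + z₁ = 0.457 + (-1.960) = -1.503; 1 − a(z₀+z₁) = 1 − (-0.076)(-1.503) = 0.8858; argument = 0.457 + (-1.503)/0.8858 = -1.2398 → -1.24.
α₁ = Φ(-1.24) = 0.1075; rank = round(500 × 0.1075) = 54; θ*₍54₎ = 182.13.
Upper: z₀ + z₂ = 2.417; 1 − a(z₀+z₂) = 1.1837; argument = 2.4989 → 2.50; α₂ = 0.9938; rank = 497; θ*₍497₎ = 212.57.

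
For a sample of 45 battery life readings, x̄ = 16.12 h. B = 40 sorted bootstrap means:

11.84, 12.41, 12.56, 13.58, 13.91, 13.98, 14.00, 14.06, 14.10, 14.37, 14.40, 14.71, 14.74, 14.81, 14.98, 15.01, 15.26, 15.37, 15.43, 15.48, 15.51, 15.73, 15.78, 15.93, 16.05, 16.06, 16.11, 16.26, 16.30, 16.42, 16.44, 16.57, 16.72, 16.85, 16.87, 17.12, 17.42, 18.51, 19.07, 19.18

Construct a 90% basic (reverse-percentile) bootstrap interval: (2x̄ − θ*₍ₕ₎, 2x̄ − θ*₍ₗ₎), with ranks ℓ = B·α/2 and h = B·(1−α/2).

(13.73, 19.83)

Percentile endpoints at ranks 2 and 38: θ*₍2₎ = 12.41, θ*₍38₎ = 18.51.
Basic interval reflects these around x̄:
  lower = 2 × 16.12 − 18.51 = 13.73
  upper = 2 × 16.12 − 12.41 = 19.83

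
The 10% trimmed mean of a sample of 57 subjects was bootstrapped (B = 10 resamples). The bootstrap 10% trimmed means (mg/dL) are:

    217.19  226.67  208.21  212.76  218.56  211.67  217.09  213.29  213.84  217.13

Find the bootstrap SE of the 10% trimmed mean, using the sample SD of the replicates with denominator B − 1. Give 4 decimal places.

SE* = 4.9993

Bootstrap SE is the standard deviation of the 10 replicate 10% trimmed means.
Mean of replicates: (217.19 + 226.67 + 208.21 + 212.76 + 218.56 + 211.67 + 217.09 + 213.29 + 213.84 + 217.13) / 10 = 2156.41000 / 10 = 215.64100
Sum of squared deviations: (+1.54900)² + (+11.02900)² + (−7.43100)² + (−2.88100)² + (+2.91900)² + (−3.97100)² + (+1.44900)² + (−2.35100)² + (−1.80100)² + (+1.48900)² = 224.93509
Variance = 224.93509 / 9 = 24.99279
SE* = √24.99279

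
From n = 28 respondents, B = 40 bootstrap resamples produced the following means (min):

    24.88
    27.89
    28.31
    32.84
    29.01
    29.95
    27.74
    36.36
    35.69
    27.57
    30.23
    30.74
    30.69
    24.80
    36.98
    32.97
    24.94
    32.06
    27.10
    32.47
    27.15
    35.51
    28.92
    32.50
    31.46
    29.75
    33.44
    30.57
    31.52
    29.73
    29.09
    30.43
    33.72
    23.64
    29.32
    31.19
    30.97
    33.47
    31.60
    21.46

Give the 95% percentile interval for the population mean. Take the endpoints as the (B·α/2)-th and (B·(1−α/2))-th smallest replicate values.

(21.46, 36.36)

Sorted replicates: 21.46, 23.64, 24.80, 24.88, 24.94, 27.10, 27.15, 27.57, 27.74, 27.89, 28.31, 28.92, 29.01, 29.09, 29.32, 29.73, 29.75, 29.95, 30.23, 30.43, 30.57, 30.69, 30.74, 30.97, 31.19, 31.46, 31.52, 31.60, 32.06, 32.47, 32.50, 32.84, 32.97, 33.44, 33.47, 33.72, 35.51, 35.69, 36.36, 36.98
α = 0.05; lower rank = 40 × 0.025 = 1; upper rank = 40 × 0.975 = 39.
The 1st smallest replicate is 21.46; the 39th is 36.36.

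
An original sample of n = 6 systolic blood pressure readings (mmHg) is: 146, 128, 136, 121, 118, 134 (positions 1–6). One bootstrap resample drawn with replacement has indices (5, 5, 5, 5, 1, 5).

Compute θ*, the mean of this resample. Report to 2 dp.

Resample values: 118, 118, 118, 118, 146, 118.
Mean = (118 + 118 + 118 + 118 + 146 + 118) / 6 = 736.0 / 6 = 122.67

θ* = 122.67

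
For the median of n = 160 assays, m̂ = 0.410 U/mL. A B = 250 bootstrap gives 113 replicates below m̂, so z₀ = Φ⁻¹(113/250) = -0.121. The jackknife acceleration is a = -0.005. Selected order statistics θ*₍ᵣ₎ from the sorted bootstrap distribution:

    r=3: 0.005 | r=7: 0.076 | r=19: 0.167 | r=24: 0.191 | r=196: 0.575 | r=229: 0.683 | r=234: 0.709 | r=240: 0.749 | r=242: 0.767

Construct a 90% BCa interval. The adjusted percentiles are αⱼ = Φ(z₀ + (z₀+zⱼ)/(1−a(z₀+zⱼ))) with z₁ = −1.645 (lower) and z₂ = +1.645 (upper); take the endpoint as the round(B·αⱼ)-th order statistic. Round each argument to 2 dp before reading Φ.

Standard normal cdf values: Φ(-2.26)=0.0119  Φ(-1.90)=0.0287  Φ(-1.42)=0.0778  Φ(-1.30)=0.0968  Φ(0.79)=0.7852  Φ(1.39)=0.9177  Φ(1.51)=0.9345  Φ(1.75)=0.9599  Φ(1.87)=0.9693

Lower: z₀ + z₁ = -0.121 + (-1.645) = -1.766; 1 − a(z₀+z₁) = 1 − (-0.005)(-1.766) = 0.9912; argument = -0.121 + (-1.766)/0.9912 = -1.9027 → -1.90.
α₁ = Φ(-1.90) = 0.0287; rank = round(250 × 0.0287) = 7; θ*₍7₎ = 0.076.
Upper: z₀ + z₂ = 1.524; 1 − a(z₀+z₂) = 1.0076; argument = 1.3915 → 1.39; α₂ = 0.9177; rank = 229; θ*₍229₎ = 0.683.

(0.076, 0.683)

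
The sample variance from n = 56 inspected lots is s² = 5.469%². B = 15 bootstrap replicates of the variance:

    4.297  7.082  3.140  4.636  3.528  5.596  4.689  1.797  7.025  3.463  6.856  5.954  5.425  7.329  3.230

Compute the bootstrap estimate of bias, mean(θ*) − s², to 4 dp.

mean(θ*) = (4.297 + 7.082 + 3.140 + 4.636 + 3.528 + 5.596 + 4.689 + 1.797 + 7.025 + 3.463 + 6.856 + 5.954 + 5.425 + 7.329 + 3.230) / 15 = 4.93647
bias = 4.93647 − 5.469

bias = −0.5325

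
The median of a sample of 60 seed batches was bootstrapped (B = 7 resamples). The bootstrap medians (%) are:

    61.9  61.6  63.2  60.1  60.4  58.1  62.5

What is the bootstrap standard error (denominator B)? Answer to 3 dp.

Bootstrap SE is the standard deviation of the 7 replicate medians.
Mean of replicates: (61.9 + 61.6 + 63.2 + 60.1 + 60.4 + 58.1 + 62.5) / 7 = 427.8000 / 7 = 61.1143
Sum of squared deviations: (+0.7857)² + (+0.4857)² + (+2.0857)² + (−1.0143)² + (−0.7143)² + (−3.0143)² + (+1.3857)² = 17.7486
Variance = 17.7486 / 7 = 2.5355
SE* = √2.5355

SE* = 1.592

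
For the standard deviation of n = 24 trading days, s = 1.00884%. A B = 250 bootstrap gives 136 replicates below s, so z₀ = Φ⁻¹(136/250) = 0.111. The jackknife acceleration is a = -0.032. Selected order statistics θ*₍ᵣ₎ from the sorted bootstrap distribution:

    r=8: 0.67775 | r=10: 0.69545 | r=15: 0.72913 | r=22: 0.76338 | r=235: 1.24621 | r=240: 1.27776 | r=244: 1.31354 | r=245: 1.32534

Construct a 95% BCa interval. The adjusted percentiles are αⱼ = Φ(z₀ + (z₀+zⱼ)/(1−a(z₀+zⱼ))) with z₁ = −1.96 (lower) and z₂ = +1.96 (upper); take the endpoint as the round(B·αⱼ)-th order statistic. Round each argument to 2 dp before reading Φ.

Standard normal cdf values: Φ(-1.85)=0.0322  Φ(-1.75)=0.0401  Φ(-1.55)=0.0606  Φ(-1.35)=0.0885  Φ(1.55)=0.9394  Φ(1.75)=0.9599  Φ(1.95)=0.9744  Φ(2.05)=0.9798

Lower: z₀ + z₁ = 0.111 + (-1.960) = -1.849; 1 − a(z₀+z₁) = 1 − (-0.032)(-1.849) = 0.9408; argument = 0.111 + (-1.849)/0.9408 = -1.8543 → -1.85.
α₁ = Φ(-1.85) = 0.0322; rank = round(250 × 0.0322) = 8; θ*₍8₎ = 0.67775.
Upper: z₀ + z₂ = 2.071; 1 − a(z₀+z₂) = 1.0663; argument = 2.0533 → 2.05; α₂ = 0.9798; rank = 245; θ*₍245₎ = 1.32534.

(0.67775, 1.32534)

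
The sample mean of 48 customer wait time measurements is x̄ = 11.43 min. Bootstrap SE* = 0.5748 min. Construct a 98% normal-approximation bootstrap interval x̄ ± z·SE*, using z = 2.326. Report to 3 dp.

Margin = 2.326 × 0.5748 = 1.3370
Interval: 11.43 ± 1.3370

(10.093, 12.767)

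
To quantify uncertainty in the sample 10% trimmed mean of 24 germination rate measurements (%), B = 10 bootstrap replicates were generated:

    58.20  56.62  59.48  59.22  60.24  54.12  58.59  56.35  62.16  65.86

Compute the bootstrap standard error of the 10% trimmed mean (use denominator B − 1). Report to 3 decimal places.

Bootstrap SE is the standard deviation of the 10 replicate 10% trimmed means.
Mean of replicates: (58.20 + 56.62 + 59.48 + 59.22 + 60.24 + 54.12 + 58.59 + 56.35 + 62.16 + 65.86) / 10 = 590.8400 / 10 = 59.0840
Sum of squared deviations: (−0.8840)² + (−2.4640)² + (+0.3960)² + (+0.1360)² + (+1.1560)² + (−4.9640)² + (−0.4940)² + (−2.7340)² + (+3.0760)² + (+6.7760)² = 96.1004
Variance = 96.1004 / 9 = 10.6778
SE* = √10.6778

SE* = 3.268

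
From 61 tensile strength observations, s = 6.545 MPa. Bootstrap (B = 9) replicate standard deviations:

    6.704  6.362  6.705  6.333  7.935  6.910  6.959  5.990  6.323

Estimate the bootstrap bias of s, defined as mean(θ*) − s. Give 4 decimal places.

bias = +0.1462

mean(θ*) = (6.704 + 6.362 + 6.705 + 6.333 + 7.935 + 6.910 + 6.959 + 5.990 + 6.323) / 9 = 6.69122
bias = 6.69122 − 6.545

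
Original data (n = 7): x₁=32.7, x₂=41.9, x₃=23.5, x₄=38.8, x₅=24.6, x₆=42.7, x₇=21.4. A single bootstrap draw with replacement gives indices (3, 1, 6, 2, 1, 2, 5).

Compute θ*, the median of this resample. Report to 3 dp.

Resample values: 23.5, 32.7, 42.7, 41.9, 32.7, 41.9, 24.6.
Sorted: 23.5, 24.6, 32.7, 32.7, 41.9, 41.9, 42.7
Median = middle value = 32.700

θ* = 32.700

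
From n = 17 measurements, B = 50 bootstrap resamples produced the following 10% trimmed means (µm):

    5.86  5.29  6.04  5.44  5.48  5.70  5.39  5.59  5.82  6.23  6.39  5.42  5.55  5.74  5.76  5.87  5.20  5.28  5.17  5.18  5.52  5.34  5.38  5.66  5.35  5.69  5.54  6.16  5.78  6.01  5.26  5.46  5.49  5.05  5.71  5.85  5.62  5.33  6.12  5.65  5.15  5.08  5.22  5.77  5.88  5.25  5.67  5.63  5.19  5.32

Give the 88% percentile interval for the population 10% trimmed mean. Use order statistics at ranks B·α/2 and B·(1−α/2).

(5.15, 6.12)

Sorted replicates: 5.05, 5.08, 5.15, 5.17, 5.18, 5.19, 5.20, 5.22, 5.25, 5.26, 5.28, 5.29, 5.32, 5.33, 5.34, 5.35, 5.38, 5.39, 5.42, 5.44, 5.46, 5.48, 5.49, 5.52, 5.54, 5.55, 5.59, 5.62, 5.63, 5.65, 5.66, 5.67, 5.69, 5.70, 5.71, 5.74, 5.76, 5.77, 5.78, 5.82, 5.85, 5.86, 5.87, 5.88, 6.01, 6.04, 6.12, 6.16, 6.23, 6.39
α = 0.12; lower rank = 50 × 0.060 = 3; upper rank = 50 × 0.940 = 47.
The 3rd smallest replicate is 5.15; the 47th is 6.12.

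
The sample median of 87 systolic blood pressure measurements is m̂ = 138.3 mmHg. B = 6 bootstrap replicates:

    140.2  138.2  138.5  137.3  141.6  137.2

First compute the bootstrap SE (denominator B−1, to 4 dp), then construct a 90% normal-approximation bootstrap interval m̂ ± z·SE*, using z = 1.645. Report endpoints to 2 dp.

Mean of replicates = 138.8333; sum of squared deviations = 15.0533; SE* = √(15.0533/5) = 1.7351
Margin = 1.645 × 1.7351 = 2.854
Interval: 138.3 ± 2.854

(135.45, 141.15)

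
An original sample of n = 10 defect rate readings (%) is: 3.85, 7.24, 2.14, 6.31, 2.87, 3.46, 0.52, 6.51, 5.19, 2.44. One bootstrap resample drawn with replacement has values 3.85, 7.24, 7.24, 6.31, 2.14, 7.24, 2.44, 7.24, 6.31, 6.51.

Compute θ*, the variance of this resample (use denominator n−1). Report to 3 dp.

θ* = 4.176

Mean = 5.6520; sum of squared deviations = 37.5874
s² = 37.5874 / 9 = 4.1764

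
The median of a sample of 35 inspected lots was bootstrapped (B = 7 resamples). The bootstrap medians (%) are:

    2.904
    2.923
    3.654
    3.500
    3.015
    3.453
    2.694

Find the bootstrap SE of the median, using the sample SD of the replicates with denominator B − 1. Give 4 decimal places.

Bootstrap SE is the standard deviation of the 7 replicate medians.
Mean of replicates: (2.904 + 2.923 + 3.654 + 3.500 + 3.015 + 3.453 + 2.694) / 7 = 22.14300 / 7 = 3.16329
Sum of squared deviations: (−0.25929)² + (−0.24029)² + (+0.49071)² + (+0.33671)² + (−0.14829)² + (+0.28971)² + (−0.46929)² = 0.80530
Variance = 0.80530 / 6 = 0.13422
SE* = √0.13422

SE* = 0.3664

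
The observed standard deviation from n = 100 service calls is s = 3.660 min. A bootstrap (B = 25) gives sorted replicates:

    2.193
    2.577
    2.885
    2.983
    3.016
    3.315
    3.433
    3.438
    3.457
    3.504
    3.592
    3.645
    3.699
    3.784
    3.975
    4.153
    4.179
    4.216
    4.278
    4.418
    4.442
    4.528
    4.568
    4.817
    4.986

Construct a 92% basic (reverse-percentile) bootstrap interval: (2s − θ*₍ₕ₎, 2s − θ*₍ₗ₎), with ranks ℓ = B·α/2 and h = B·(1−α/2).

Percentile endpoints at ranks 1 and 24: θ*₍1₎ = 2.193, θ*₍24₎ = 4.817.
Basic interval reflects these around s:
  lower = 2 × 3.660 − 4.817 = 2.503
  upper = 2 × 3.660 − 2.193 = 5.127

(2.503, 5.127)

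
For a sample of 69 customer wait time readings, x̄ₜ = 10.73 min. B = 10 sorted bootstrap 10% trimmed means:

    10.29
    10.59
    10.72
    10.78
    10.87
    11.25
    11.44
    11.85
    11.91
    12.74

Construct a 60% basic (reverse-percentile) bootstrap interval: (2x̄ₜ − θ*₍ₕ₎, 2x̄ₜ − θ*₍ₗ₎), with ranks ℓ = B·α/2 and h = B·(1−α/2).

(9.61, 10.87)

Percentile endpoints at ranks 2 and 8: θ*₍2₎ = 10.59, θ*₍8₎ = 11.85.
Basic interval reflects these around x̄ₜ:
  lower = 2 × 10.73 − 11.85 = 9.61
  upper = 2 × 10.73 − 10.59 = 10.87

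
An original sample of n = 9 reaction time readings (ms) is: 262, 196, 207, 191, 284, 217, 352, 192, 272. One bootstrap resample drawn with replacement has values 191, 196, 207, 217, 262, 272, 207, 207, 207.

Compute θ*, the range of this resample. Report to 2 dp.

Range = 272 − 191 = 81.00

θ* = 81.00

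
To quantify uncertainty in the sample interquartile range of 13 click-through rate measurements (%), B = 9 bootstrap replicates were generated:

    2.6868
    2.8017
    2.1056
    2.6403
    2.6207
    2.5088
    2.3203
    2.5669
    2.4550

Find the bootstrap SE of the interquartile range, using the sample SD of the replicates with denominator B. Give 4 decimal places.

SE* = 0.1972

Bootstrap SE is the standard deviation of the 9 replicate interquartile ranges.
Mean of replicates: (2.6868 + 2.8017 + 2.1056 + 2.6403 + 2.6207 + 2.5088 + 2.3203 + 2.5669 + 2.4550) / 9 = 22.70610 / 9 = 2.52290
Sum of squared deviations: (+0.16390)² + (+0.27880)² + (−0.41730)² + (+0.11740)² + (+0.09780)² + (−0.01410)² + (−0.20260)² + (+0.04400)² + (−0.06790)² = 0.34987
Variance = 0.34987 / 9 = 0.03887
SE* = √0.03887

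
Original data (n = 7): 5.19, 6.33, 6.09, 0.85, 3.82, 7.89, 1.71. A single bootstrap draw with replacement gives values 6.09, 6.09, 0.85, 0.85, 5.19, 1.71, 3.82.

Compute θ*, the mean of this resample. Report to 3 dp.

θ* = 3.514

Mean = (6.09 + 6.09 + 0.85 + 0.85 + 5.19 + 1.71 + 3.82) / 7 = 24.600 / 7 = 3.514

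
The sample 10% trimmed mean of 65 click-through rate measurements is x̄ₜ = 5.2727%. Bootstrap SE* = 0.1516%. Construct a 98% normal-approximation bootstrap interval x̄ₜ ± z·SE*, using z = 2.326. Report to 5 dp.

Margin = 2.326 × 0.1516 = 0.352622
Interval: 5.2727 ± 0.352622

(4.92008, 5.62532)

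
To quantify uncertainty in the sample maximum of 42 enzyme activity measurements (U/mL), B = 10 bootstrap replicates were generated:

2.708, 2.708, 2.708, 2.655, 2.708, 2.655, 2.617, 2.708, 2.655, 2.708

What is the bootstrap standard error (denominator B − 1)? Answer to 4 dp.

Bootstrap SE is the standard deviation of the 10 replicate maximums.
Mean of replicates: (2.708 + 2.708 + 2.708 + 2.655 + 2.708 + 2.655 + 2.617 + 2.708 + 2.655 + 2.708) / 10 = 26.83000 / 10 = 2.68300
Sum of squared deviations: (+0.02500)² + (+0.02500)² + (+0.02500)² + (−0.02800)² + (+0.02500)² + (−0.02800)² + (−0.06600)² + (+0.02500)² + (−0.02800)² + (+0.02500)² = 0.01046
Variance = 0.01046 / 9 = 0.00116
SE* = √0.00116

SE* = 0.0341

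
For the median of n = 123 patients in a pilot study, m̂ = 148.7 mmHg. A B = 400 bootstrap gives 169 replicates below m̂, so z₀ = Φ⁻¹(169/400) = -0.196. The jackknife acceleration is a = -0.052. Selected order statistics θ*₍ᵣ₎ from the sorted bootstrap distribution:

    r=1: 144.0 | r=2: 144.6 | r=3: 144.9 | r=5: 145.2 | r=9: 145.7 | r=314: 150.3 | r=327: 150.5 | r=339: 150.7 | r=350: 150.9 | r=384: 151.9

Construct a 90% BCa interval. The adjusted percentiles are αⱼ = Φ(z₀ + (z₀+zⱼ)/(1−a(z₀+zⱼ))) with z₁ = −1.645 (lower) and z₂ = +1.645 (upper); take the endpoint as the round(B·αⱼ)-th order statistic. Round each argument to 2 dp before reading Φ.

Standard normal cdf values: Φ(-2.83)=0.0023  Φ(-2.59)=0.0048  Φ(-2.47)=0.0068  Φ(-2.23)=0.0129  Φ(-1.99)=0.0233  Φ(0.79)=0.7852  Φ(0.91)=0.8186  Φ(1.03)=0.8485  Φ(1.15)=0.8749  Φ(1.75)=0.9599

Lower: z₀ + z₁ = -0.196 + (-1.645) = -1.841; 1 − a(z₀+z₁) = 1 − (-0.052)(-1.841) = 0.9043; argument = -0.196 + (-1.841)/0.9043 = -2.2319 → -2.23.
α₁ = Φ(-2.23) = 0.0129; rank = round(400 × 0.0129) = 5; θ*₍5₎ = 145.2.
Upper: z₀ + z₂ = 1.449; 1 − a(z₀+z₂) = 1.0753; argument = 1.1515 → 1.15; α₂ = 0.8749; rank = 350; θ*₍350₎ = 150.9.

(145.2, 150.9)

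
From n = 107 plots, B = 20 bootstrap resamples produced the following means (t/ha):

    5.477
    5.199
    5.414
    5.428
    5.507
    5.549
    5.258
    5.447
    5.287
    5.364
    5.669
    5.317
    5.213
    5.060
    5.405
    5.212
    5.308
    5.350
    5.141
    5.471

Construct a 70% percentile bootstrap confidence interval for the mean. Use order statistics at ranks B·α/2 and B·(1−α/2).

Sorted replicates: 5.060, 5.141, 5.199, 5.212, 5.213, 5.258, 5.287, 5.308, 5.317, 5.350, 5.364, 5.405, 5.414, 5.428, 5.447, 5.471, 5.477, 5.507, 5.549, 5.669
α = 0.30; lower rank = 20 × 0.150 = 3; upper rank = 20 × 0.850 = 17.
The 3rd smallest replicate is 5.199; the 17th is 5.477.

(5.199, 5.477)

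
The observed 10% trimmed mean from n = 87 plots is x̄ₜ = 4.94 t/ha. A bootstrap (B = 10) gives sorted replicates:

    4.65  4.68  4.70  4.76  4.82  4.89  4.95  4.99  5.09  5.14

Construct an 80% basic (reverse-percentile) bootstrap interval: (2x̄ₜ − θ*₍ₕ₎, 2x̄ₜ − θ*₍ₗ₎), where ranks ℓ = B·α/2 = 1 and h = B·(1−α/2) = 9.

(4.79, 5.23)

Percentile endpoints at ranks 1 and 9: θ*₍1₎ = 4.65, θ*₍9₎ = 5.09.
Basic interval reflects these around x̄ₜ:
  lower = 2 × 4.94 − 5.09 = 4.79
  upper = 2 × 4.94 − 4.65 = 5.23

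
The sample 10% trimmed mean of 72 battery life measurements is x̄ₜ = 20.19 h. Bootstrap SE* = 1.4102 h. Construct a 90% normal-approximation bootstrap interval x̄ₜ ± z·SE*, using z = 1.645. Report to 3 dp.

(17.870, 22.510)

Margin = 1.645 × 1.4102 = 2.3198
Interval: 20.19 ± 2.3198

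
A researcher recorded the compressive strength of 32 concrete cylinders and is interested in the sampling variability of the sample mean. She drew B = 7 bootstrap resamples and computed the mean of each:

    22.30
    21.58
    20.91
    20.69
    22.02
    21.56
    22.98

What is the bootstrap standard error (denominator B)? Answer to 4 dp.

SE* = 0.7345

Bootstrap SE is the standard deviation of the 7 replicate means.
Mean of replicates: (22.30 + 21.58 + 20.91 + 20.69 + 22.02 + 21.56 + 22.98) / 7 = 152.04000 / 7 = 21.72000
Sum of squared deviations: (+0.58000)² + (−0.14000)² + (−0.81000)² + (−1.03000)² + (+0.30000)² + (−0.16000)² + (+1.26000)² = 3.77620
Variance = 3.77620 / 7 = 0.53946
SE* = √0.53946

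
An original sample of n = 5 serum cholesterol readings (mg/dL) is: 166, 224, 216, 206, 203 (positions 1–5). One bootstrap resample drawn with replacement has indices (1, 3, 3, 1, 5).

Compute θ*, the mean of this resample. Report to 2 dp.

Resample values: 166, 216, 216, 166, 203.
Mean = (166 + 216 + 216 + 166 + 203) / 5 = 967.0 / 5 = 193.40

θ* = 193.40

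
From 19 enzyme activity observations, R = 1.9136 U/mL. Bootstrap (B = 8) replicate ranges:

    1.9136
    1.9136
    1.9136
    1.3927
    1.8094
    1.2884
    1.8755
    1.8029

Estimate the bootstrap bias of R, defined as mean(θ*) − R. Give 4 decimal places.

bias = −0.1749

mean(θ*) = (1.9136 + 1.9136 + 1.9136 + 1.3927 + 1.8094 + 1.2884 + 1.8755 + 1.8029) / 8 = 1.73871
bias = 1.73871 − 1.9136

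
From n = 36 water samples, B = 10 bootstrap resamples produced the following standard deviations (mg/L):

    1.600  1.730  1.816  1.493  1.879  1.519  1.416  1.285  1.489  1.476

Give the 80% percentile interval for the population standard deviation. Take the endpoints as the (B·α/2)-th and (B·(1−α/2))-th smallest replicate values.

(1.285, 1.816)

Sorted replicates: 1.285, 1.416, 1.476, 1.489, 1.493, 1.519, 1.600, 1.730, 1.816, 1.879
α = 0.20; lower rank = 10 × 0.100 = 1; upper rank = 10 × 0.900 = 9.
The 1st smallest replicate is 1.285; the 9th is 1.816.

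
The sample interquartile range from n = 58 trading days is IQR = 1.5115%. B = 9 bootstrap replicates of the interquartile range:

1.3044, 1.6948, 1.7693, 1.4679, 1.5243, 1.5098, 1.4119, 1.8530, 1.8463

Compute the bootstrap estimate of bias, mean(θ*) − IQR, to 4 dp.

mean(θ*) = (1.3044 + 1.6948 + 1.7693 + 1.4679 + 1.5243 + 1.5098 + 1.4119 + 1.8530 + 1.8463) / 9 = 1.59797
bias = 1.59797 − 1.5115

bias = +0.0865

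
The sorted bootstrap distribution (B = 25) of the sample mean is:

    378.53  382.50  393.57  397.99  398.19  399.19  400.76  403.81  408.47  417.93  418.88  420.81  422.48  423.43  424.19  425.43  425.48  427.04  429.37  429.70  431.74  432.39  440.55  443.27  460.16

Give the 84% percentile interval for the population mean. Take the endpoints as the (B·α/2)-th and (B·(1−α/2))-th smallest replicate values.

α = 0.16; lower rank = 25 × 0.080 = 2; upper rank = 25 × 0.920 = 23.
The 2nd smallest replicate is 382.50; the 23rd is 440.55.

(382.50, 440.55)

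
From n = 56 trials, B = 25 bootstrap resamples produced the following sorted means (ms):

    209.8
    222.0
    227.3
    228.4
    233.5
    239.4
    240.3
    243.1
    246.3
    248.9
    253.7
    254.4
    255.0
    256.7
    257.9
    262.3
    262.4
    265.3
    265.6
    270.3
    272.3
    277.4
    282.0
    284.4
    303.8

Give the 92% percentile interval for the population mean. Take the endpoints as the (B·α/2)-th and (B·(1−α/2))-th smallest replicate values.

α = 0.08; lower rank = 25 × 0.040 = 1; upper rank = 25 × 0.960 = 24.
The 1st smallest replicate is 209.8; the 24th is 284.4.

(209.8, 284.4)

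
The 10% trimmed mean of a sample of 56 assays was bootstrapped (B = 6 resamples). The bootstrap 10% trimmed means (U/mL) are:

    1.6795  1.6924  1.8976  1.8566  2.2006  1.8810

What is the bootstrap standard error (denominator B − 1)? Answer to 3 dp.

SE* = 0.189

Bootstrap SE is the standard deviation of the 6 replicate 10% trimmed means.
Mean of replicates: (1.6795 + 1.6924 + 1.8976 + 1.8566 + 2.2006 + 1.8810) / 6 = 11.20770 / 6 = 1.86795
Sum of squared deviations: (−0.18845)² + (−0.17555)² + (+0.02965)² + (−0.01135)² + (+0.33265)² + (+0.01305)² = 0.17817
Variance = 0.17817 / 5 = 0.03563
SE* = √0.03563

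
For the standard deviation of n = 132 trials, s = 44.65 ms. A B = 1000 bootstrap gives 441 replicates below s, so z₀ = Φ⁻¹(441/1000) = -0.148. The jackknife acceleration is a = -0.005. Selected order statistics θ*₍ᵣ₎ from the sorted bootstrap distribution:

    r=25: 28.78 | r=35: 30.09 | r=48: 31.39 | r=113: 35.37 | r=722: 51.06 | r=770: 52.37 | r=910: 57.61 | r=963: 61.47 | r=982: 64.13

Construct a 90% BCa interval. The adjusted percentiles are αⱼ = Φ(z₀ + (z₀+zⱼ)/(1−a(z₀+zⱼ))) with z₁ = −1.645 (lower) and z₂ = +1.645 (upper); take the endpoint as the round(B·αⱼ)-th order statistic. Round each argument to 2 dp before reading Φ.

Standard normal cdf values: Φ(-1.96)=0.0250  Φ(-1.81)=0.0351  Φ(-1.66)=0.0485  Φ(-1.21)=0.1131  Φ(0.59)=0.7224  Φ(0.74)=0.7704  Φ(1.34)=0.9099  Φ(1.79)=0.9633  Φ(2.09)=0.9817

(28.78, 57.61)

Lower: z₀ + z₁ = -0.148 + (-1.645) = -1.793; 1 − a(z₀+z₁) = 1 − (-0.005)(-1.793) = 0.9910; argument = -0.148 + (-1.793)/0.9910 = -1.9572 → -1.96.
α₁ = Φ(-1.96) = 0.0250; rank = round(1000 × 0.0250) = 25; θ*₍25₎ = 28.78.
Upper: z₀ + z₂ = 1.497; 1 − a(z₀+z₂) = 1.0075; argument = 1.3379 → 1.34; α₂ = 0.9099; rank = 910; θ*₍910₎ = 57.61.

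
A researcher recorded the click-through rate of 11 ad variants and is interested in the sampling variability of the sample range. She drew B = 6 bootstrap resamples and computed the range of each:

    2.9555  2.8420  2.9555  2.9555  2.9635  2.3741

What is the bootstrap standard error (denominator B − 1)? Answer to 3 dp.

Bootstrap SE is the standard deviation of the 6 replicate ranges.
Mean of replicates: (2.9555 + 2.8420 + 2.9555 + 2.9555 + 2.9635 + 2.3741) / 6 = 17.04610 / 6 = 2.84102
Sum of squared deviations: (+0.11448)² + (+0.00098)² + (+0.11448)² + (+0.11448)² + (+0.12248)² + (−0.46692)² = 0.27233
Variance = 0.27233 / 5 = 0.05447
SE* = √0.05447

SE* = 0.233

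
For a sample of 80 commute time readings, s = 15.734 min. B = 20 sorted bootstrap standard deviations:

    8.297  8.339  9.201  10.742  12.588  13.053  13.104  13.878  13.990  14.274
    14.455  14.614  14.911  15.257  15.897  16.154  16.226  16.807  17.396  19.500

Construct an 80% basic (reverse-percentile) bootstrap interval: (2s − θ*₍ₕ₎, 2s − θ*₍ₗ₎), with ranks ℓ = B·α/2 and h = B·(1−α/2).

Percentile endpoints at ranks 2 and 18: θ*₍2₎ = 8.339, θ*₍18₎ = 16.807.
Basic interval reflects these around s:
  lower = 2 × 15.734 − 16.807 = 14.661
  upper = 2 × 15.734 − 8.339 = 23.129

(14.661, 23.129)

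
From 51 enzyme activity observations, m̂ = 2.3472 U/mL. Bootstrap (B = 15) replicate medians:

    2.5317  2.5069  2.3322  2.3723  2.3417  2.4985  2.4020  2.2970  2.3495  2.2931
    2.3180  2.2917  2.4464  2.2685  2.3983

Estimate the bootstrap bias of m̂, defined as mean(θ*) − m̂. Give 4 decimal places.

mean(θ*) = (2.5317 + 2.5069 + 2.3322 + 2.3723 + 2.3417 + 2.4985 + 2.4020 + 2.2970 + 2.3495 + 2.2931 + 2.3180 + 2.2917 + 2.4464 + 2.2685 + 2.3983) / 15 = 2.37652
bias = 2.37652 − 2.3472

bias = +0.0293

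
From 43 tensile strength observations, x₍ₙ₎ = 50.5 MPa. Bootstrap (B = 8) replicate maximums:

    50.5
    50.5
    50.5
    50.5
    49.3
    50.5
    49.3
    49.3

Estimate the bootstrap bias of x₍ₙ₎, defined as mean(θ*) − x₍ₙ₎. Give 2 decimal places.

mean(θ*) = (50.5 + 50.5 + 50.5 + 50.5 + 49.3 + 50.5 + 49.3 + 49.3) / 8 = 50.050
bias = 50.050 − 50.5

bias = −0.45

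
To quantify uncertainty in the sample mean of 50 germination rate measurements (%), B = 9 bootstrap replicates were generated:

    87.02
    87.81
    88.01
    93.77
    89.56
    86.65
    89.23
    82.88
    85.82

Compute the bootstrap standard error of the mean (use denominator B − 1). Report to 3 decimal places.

SE* = 2.976

Bootstrap SE is the standard deviation of the 9 replicate means.
Mean of replicates: (87.02 + 87.81 + 88.01 + 93.77 + 89.56 + 86.65 + 89.23 + 82.88 + 85.82) / 9 = 790.7500 / 9 = 87.8611
Sum of squared deviations: (−0.8411)² + (−0.0511)² + (+0.1489)² + (+5.9089)² + (+1.6989)² + (−1.2111)² + (+1.3689)² + (−4.9811)² + (−2.0411)² = 70.8517
Variance = 70.8517 / 8 = 8.8565
SE* = √8.8565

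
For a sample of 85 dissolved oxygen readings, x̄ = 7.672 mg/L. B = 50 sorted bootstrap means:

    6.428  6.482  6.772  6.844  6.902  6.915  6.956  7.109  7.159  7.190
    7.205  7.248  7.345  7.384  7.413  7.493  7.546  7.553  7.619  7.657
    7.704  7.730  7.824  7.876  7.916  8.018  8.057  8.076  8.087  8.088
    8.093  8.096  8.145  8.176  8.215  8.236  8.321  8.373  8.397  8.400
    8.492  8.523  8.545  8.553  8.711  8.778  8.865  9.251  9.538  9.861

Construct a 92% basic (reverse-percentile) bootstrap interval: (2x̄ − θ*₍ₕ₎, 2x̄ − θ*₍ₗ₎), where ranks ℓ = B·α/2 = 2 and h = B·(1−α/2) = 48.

Percentile endpoints at ranks 2 and 48: θ*₍2₎ = 6.482, θ*₍48₎ = 9.251.
Basic interval reflects these around x̄:
  lower = 2 × 7.672 − 9.251 = 6.093
  upper = 2 × 7.672 − 6.482 = 8.862

(6.093, 8.862)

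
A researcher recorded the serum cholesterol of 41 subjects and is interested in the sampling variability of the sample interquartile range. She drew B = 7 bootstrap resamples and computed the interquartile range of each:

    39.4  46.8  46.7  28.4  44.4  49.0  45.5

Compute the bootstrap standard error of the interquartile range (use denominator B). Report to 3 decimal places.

SE* = 6.529

Bootstrap SE is the standard deviation of the 7 replicate interquartile ranges.
Mean of replicates: (39.4 + 46.8 + 46.7 + 28.4 + 44.4 + 49.0 + 45.5) / 7 = 300.2000 / 7 = 42.8857
Sum of squared deviations: (−3.4857)² + (+3.9143)² + (+3.8143)² + (−14.4857)² + (+1.5143)² + (+6.1143)² + (+2.6143)² = 298.3686
Variance = 298.3686 / 7 = 42.6241
SE* = √42.6241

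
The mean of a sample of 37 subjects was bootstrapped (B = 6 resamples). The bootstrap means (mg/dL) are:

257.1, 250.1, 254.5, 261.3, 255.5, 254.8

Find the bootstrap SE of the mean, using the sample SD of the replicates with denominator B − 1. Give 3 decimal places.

Bootstrap SE is the standard deviation of the 6 replicate means.
Mean of replicates: (257.1 + 250.1 + 254.5 + 261.3 + 255.5 + 254.8) / 6 = 1533.3000 / 6 = 255.5500
Sum of squared deviations: (+1.5500)² + (−5.4500)² + (−1.0500)² + (+5.7500)² + (−0.0500)² + (−0.7500)² = 66.8350
Variance = 66.8350 / 5 = 13.3670
SE* = √13.3670

SE* = 3.656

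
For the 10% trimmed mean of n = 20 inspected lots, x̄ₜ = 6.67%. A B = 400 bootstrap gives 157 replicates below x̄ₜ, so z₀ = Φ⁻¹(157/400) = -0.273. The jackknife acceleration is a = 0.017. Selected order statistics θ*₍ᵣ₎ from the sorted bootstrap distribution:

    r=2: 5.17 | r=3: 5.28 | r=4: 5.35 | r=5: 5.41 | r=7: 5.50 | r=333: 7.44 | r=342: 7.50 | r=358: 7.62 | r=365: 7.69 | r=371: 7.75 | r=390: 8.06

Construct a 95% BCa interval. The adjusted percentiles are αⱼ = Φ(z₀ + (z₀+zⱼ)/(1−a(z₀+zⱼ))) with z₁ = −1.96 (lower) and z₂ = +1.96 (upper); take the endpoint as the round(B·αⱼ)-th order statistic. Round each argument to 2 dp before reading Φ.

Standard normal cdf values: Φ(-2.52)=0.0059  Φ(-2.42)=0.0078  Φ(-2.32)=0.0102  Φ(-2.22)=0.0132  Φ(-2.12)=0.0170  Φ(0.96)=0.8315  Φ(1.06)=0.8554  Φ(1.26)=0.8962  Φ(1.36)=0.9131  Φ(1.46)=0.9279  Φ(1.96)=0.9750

Lower: z₀ + z₁ = -0.273 + (-1.960) = -2.233; 1 − a(z₀+z₁) = 1 − (0.017)(-2.233) = 1.0380; argument = -0.273 + (-2.233)/1.0380 = -2.4243 → -2.42.
α₁ = Φ(-2.42) = 0.0078; rank = round(400 × 0.0078) = 3; θ*₍3₎ = 5.28.
Upper: z₀ + z₂ = 1.687; 1 − a(z₀+z₂) = 0.9713; argument = 1.4638 → 1.46; α₂ = 0.9279; rank = 371; θ*₍371₎ = 7.75.

(5.28, 7.75)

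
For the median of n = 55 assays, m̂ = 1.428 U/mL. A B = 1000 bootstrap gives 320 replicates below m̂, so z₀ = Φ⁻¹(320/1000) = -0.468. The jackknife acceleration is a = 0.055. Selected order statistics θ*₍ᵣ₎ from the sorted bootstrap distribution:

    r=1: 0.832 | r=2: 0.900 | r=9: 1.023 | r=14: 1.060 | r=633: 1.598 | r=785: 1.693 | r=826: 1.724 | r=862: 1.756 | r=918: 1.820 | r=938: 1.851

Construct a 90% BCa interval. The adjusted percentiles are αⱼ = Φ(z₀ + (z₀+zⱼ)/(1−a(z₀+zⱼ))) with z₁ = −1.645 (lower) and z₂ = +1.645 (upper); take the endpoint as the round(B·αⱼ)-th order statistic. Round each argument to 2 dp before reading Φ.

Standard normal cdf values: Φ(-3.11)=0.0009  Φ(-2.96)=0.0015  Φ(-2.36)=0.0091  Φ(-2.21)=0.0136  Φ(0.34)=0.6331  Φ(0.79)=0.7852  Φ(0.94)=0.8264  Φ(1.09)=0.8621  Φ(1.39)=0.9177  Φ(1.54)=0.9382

Lower: z₀ + z₁ = -0.468 + (-1.645) = -2.113; 1 − a(z₀+z₁) = 1 − (0.055)(-2.113) = 1.1162; argument = -0.468 + (-2.113)/1.1162 = -2.3610 → -2.36.
α₁ = Φ(-2.36) = 0.0091; rank = round(1000 × 0.0091) = 9; θ*₍9₎ = 1.023.
Upper: z₀ + z₂ = 1.177; 1 − a(z₀+z₂) = 0.9353; argument = 0.7905 → 0.79; α₂ = 0.7852; rank = 785; θ*₍785₎ = 1.693.

(1.023, 1.693)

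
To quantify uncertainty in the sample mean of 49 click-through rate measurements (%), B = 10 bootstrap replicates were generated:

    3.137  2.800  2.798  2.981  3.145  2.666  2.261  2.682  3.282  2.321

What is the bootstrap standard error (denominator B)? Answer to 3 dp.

SE* = 0.324

Bootstrap SE is the standard deviation of the 10 replicate means.
Mean of replicates: (3.137 + 2.800 + 2.798 + 2.981 + 3.145 + 2.666 + 2.261 + 2.682 + 3.282 + 2.321) / 10 = 28.0730 / 10 = 2.8073
Sum of squared deviations: (+0.3297)² + (−0.0073)² + (−0.0093)² + (+0.1737)² + (+0.3377)² + (−0.1413)² + (−0.5463)² + (−0.1253)² + (+0.4747)² + (−0.4863)² = 1.0490
Variance = 1.0490 / 10 = 0.1049
SE* = √0.1049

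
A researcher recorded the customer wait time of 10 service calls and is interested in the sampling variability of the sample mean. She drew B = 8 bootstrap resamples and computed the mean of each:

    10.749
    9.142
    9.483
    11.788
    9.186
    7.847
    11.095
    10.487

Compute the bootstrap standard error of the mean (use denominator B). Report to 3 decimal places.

SE* = 1.198

Bootstrap SE is the standard deviation of the 8 replicate means.
Mean of replicates: (10.749 + 9.142 + 9.483 + 11.788 + 9.186 + 7.847 + 11.095 + 10.487) / 8 = 79.7770 / 8 = 9.9721
Sum of squared deviations: (+0.7769)² + (−0.8301)² + (−0.4891)² + (+1.8159)² + (−0.7861)² + (−2.1251)² + (+1.1229)² + (+0.5149)² = 11.4894
Variance = 11.4894 / 8 = 1.4362
SE* = √1.4362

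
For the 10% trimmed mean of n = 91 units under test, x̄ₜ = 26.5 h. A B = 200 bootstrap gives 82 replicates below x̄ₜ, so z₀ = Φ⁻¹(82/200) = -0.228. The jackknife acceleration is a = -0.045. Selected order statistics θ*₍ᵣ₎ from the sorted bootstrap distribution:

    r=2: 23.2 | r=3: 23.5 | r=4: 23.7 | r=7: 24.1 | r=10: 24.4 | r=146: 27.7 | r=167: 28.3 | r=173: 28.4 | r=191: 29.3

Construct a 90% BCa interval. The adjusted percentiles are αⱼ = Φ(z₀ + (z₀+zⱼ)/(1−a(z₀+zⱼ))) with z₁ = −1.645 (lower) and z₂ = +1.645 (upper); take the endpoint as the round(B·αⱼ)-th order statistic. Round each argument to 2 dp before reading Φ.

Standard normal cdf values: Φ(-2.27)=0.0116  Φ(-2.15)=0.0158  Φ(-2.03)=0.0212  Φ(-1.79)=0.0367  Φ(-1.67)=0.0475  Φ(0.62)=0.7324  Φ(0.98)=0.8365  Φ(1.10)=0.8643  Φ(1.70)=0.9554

(23.2, 28.4)

Lower: z₀ + z₁ = -0.228 + (-1.645) = -1.873; 1 − a(z₀+z₁) = 1 − (-0.045)(-1.873) = 0.9157; argument = -0.228 + (-1.873)/0.9157 = -2.2734 → -2.27.
α₁ = Φ(-2.27) = 0.0116; rank = round(200 × 0.0116) = 2; θ*₍2₎ = 23.2.
Upper: z₀ + z₂ = 1.417; 1 − a(z₀+z₂) = 1.0638; argument = 1.1041 → 1.10; α₂ = 0.8643; rank = 173; θ*₍173₎ = 28.4.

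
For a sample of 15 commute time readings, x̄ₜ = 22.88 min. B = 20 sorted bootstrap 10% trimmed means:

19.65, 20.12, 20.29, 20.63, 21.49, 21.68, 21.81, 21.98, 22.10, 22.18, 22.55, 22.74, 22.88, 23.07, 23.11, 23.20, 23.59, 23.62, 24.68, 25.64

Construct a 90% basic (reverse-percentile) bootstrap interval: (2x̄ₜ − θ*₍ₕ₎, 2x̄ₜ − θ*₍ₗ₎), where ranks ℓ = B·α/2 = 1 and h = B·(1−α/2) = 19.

(21.08, 26.11)

Percentile endpoints at ranks 1 and 19: θ*₍1₎ = 19.65, θ*₍19₎ = 24.68.
Basic interval reflects these around x̄ₜ:
  lower = 2 × 22.88 − 24.68 = 21.08
  upper = 2 × 22.88 − 19.65 = 26.11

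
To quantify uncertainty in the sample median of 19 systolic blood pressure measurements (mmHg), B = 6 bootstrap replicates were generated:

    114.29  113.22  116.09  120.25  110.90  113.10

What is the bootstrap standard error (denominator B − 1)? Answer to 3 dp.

Bootstrap SE is the standard deviation of the 6 replicate medians.
Mean of replicates: (114.29 + 113.22 + 116.09 + 120.25 + 110.90 + 113.10) / 6 = 687.8500 / 6 = 114.6417
Sum of squared deviations: (−0.3517)² + (−1.4217)² + (+1.4483)² + (+5.6083)² + (−3.7417)² + (−1.5417)² = 52.0727
Variance = 52.0727 / 5 = 10.4145
SE* = √10.4145

SE* = 3.227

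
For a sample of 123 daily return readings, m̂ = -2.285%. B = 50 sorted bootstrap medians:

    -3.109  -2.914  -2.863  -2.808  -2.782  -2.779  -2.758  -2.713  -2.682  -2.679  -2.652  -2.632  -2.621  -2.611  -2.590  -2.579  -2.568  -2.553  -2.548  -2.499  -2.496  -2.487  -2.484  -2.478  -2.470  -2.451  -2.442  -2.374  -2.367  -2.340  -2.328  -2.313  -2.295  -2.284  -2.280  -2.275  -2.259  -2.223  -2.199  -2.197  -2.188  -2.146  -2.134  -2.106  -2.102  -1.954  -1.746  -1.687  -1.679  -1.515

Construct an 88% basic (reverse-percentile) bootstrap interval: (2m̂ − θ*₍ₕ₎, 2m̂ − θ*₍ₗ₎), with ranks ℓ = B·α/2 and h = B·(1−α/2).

Percentile endpoints at ranks 3 and 47: θ*₍3₎ = -2.863, θ*₍47₎ = -1.746.
Basic interval reflects these around m̂:
  lower = 2 × -2.285 − -1.746 = -2.824
  upper = 2 × -2.285 − -2.863 = -1.707

(-2.824, -1.707)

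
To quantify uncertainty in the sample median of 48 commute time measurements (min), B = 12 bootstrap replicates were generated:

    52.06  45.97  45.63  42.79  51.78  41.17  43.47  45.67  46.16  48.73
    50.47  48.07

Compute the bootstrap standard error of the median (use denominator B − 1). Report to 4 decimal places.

Bootstrap SE is the standard deviation of the 12 replicate medians.
Mean of replicates: (52.06 + 45.97 + 45.63 + 42.79 + 51.78 + 41.17 + 43.47 + 45.67 + 46.16 + 48.73 + 50.47 + 48.07) / 12 = 561.97000 / 12 = 46.83083
Sum of squared deviations: (+5.22917)² + (−0.86083)² + (−1.20083)² + (−4.04083)² + (+4.94917)² + (−5.66083)² + (−3.36083)² + (−1.16083)² + (−0.67083)² + (+1.89917)² + (+3.63917)² + (+1.23917)² = 133.87349
Variance = 133.87349 / 11 = 12.17032
SE* = √12.17032

SE* = 3.4886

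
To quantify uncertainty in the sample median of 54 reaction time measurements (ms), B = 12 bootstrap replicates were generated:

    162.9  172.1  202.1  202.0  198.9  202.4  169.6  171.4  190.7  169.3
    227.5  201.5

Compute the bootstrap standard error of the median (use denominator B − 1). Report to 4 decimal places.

SE* = 19.7717

Bootstrap SE is the standard deviation of the 12 replicate medians.
Mean of replicates: (162.9 + 172.1 + 202.1 + 202.0 + 198.9 + 202.4 + 169.6 + 171.4 + 190.7 + 169.3 + 227.5 + 201.5) / 12 = 2270.40000 / 12 = 189.20000
Sum of squared deviations: (−26.30000)² + (−17.10000)² + (+12.90000)² + (+12.80000)² + (+9.70000)² + (+13.20000)² + (−19.60000)² + (−17.80000)² + (+1.50000)² + (−19.90000)² + (+38.30000)² + (+12.30000)² = 4300.12000
Variance = 4300.12000 / 11 = 390.92000
SE* = √390.92000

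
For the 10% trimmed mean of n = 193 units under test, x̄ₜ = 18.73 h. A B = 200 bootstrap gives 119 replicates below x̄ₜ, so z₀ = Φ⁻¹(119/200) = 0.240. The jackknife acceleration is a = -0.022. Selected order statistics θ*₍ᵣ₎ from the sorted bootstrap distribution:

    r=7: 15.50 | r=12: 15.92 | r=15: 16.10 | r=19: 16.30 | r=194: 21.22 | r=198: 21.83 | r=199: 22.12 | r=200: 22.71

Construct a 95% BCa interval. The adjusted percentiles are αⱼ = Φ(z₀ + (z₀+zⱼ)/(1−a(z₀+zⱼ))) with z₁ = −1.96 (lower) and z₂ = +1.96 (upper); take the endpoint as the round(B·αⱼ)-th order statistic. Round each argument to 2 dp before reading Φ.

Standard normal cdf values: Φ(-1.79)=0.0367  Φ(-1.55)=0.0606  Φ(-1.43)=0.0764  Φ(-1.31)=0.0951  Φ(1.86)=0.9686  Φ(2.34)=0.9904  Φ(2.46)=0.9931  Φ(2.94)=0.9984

(15.92, 21.83)

Lower: z₀ + z₁ = 0.240 + (-1.960) = -1.720; 1 − a(z₀+z₁) = 1 − (-0.022)(-1.720) = 0.9622; argument = 0.240 + (-1.720)/0.9622 = -1.5476 → -1.55.
α₁ = Φ(-1.55) = 0.0606; rank = round(200 × 0.0606) = 12; θ*₍12₎ = 15.92.
Upper: z₀ + z₂ = 2.200; 1 − a(z₀+z₂) = 1.0484; argument = 2.3384 → 2.34; α₂ = 0.9904; rank = 198; θ*₍198₎ = 21.83.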